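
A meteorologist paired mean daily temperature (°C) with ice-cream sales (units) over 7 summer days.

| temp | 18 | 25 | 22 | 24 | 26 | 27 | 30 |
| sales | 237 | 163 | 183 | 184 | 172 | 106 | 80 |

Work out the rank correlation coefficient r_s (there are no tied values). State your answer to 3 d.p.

-0.929

Rank temp: 1, 4, 2, 3, 5, 6, 7
Rank sales: 7, 3, 5, 6, 4, 2, 1
d = rank(temp) − rank(sales): -6, 1, -3, -3, 1, 4, 6; Σd² = 108
ρ = 1 − 6Σd² / [n(n²−1)] = 1 − 6×108 / (7×48) = 1 − 648/336 ≈ -0.929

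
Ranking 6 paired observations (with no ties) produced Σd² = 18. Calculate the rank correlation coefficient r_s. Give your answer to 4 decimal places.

0.4857

ρ = 1 − 6Σd² / [n(n²−1)] = 1 − 6×18 / (6×35)
  = 1 − 108/210 = 1 − 0.51429 ≈ 0.4857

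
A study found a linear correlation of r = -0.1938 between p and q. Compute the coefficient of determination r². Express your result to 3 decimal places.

r² = (-0.1938)² = 0.038

0.038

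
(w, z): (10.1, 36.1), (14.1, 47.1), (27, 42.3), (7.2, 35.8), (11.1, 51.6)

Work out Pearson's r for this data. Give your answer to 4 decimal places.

n = 5, Σw = 69.5, Σz = 212.9, Σw² = 1204.87, Σz² = 9255.11, Σwz = 3001.34
nΣwz − ΣwΣz = 15006.7 − 14796.55 = 210.15
nΣw² − (Σw)² = 6024.35 − 4830.25 = 1194.1; nΣz² − (Σz)² = 46275.55 − 45326.41 = 949.14
r = 210.15 / √(1194.1 × 949.14) = 210.15 / 1064.5976 ≈ 0.1974

0.1974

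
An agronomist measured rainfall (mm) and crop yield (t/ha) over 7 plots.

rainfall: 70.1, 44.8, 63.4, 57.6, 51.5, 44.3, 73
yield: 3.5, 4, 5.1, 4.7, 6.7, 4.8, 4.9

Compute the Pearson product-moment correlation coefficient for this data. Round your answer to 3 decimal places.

n = 7, Σx = 404.7, Σy = 33.7, Σx² = 24202.11, Σy² = 168.29, Σxy = 1934
nΣxy − ΣxΣy = 13538 − 13638.39 = -100.39
nΣx² − (Σx)² = 169414.77 − 163782.09 = 5632.68; nΣy² − (Σy)² = 1178.03 − 1135.69 = 42.34
r = -100.39 / √(5632.68 × 42.34) = -100.39 / 488.3520 ≈ -0.206

-0.206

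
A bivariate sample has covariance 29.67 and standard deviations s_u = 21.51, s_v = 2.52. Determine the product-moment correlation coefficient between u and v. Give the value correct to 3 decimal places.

0.547

r = Cov(u,v) / (s_u · s_v) = 29.67 / (21.51 × 2.52)
  = 29.67 / 54.2052 ≈ 0.547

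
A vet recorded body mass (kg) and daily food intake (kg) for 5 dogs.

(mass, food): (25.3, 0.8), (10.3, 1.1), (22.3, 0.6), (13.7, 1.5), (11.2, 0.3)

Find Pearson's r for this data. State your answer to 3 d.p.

n = 5, Σx = 82.8, Σy = 4.3, Σx² = 1556.6, Σy² = 4.55, Σxy = 68.86
nΣxy − ΣxΣy = 344.3 − 356.04 = -11.74
nΣx² − (Σx)² = 7783 − 6855.84 = 927.16; nΣy² − (Σy)² = 22.75 − 18.49 = 4.26
r = -11.74 / √(927.16 × 4.26) = -11.74 / 62.8467 ≈ -0.187

-0.187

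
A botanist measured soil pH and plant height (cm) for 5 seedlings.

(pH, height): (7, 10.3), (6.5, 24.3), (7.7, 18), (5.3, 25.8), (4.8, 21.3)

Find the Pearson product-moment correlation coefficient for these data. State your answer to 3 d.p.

n = 5, Σx = 31.3, Σy = 99.7, Σx² = 201.67, Σy² = 2139.91, Σxy = 607.63
nΣxy − ΣxΣy = 3038.15 − 3120.61 = -82.46
nΣx² − (Σx)² = 1008.35 − 979.69 = 28.66; nΣy² − (Σy)² = 10699.55 − 9940.09 = 759.46
r = -82.46 / √(28.66 × 759.46) = -82.46 / 147.5335 ≈ -0.559

-0.559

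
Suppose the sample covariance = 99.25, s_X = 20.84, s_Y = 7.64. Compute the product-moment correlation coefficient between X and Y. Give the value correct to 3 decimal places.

r = Cov(X,Y) / (s_X · s_Y) = 99.25 / (20.84 × 7.64)
  = 99.25 / 159.2176 ≈ 0.623

0.623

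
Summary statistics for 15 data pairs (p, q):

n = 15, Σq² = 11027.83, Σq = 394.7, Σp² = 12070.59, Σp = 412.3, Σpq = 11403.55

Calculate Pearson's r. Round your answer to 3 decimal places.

r = (nΣpq − ΣpΣq) / √[(nΣp² − (Σp)²)(nΣq² − (Σq)²)]
Numerator: 15×11403.55 − 412.3×394.7 = 8318.44
Denominator: √[(181058.85 − 169991.29)(165417.45 − 155788.09)] = √[11067.56 × 9629.36] = 10323.4451
r = 8318.44 / 10323.4451 ≈ 0.806

0.806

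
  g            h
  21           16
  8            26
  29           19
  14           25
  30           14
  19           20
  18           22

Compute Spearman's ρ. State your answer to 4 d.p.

-0.9643

Rank g: 5, 1, 6, 2, 7, 4, 3
Rank h: 2, 7, 3, 6, 1, 4, 5
d = rank(g) − rank(h): 3, -6, 3, -4, 6, 0, -2; Σd² = 110
ρ = 1 − 6Σd² / [n(n²−1)] = 1 − 6×110 / (7×48) = 1 − 660/336 ≈ -0.9643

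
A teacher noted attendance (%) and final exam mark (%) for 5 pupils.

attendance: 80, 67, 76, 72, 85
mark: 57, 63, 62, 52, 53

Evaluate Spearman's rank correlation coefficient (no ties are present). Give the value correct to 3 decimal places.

Rank attendance: 4, 1, 3, 2, 5
Rank mark: 3, 5, 4, 1, 2
d = rank(attendance) − rank(mark): 1, -4, -1, 1, 3; Σd² = 28
ρ = 1 − 6Σd² / [n(n²−1)] = 1 − 6×28 / (5×24) = 1 − 168/120 ≈ -0.400

-0.400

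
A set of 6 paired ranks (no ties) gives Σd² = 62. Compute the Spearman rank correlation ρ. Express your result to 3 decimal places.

ρ = 1 − 6Σd² / [n(n²−1)] = 1 − 6×62 / (6×35)
  = 1 − 372/210 = 1 − 1.7714 ≈ -0.771

-0.771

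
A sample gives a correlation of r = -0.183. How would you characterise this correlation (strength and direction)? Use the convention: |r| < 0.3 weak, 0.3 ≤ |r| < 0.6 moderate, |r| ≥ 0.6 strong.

weak negative

r = -0.183 < 0 so the relationship is negative.
|r| = 0.183, which falls in the weak range.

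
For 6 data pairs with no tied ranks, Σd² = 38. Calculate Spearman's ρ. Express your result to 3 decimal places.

ρ = 1 − 6Σd² / [n(n²−1)] = 1 − 6×38 / (6×35)
  = 1 − 228/210 = 1 − 1.0857 ≈ -0.086

-0.086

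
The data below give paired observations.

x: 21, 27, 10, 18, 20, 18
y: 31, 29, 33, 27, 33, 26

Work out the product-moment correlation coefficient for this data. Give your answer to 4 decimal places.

n = 6, Σx = 114, Σy = 179, Σx² = 2318, Σy² = 5385, Σxy = 3378
nΣxy − ΣxΣy = 20268 − 20406 = -138
nΣx² − (Σx)² = 13908 − 12996 = 912; nΣy² − (Σy)² = 32310 − 32041 = 269
r = -138 / √(912 × 269) = -138 / 495.3060 ≈ -0.2786

-0.2786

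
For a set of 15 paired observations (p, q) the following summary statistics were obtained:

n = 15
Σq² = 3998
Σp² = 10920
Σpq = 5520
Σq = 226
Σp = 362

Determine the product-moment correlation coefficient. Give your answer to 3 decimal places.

0.058

r = (nΣpq − ΣpΣq) / √[(nΣp² − (Σp)²)(nΣq² − (Σq)²)]
Numerator: 15×5520 − 362×226 = 988
Denominator: √[(163800 − 131044)(59970 − 51076)] = √[32756 × 8894] = 17068.4464
r = 988 / 17068.4464 ≈ 0.058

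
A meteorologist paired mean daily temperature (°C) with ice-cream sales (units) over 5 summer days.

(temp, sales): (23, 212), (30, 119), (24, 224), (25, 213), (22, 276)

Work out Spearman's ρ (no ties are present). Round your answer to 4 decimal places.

Rank temp: 2, 5, 3, 4, 1
Rank sales: 2, 1, 4, 3, 5
d = rank(temp) − rank(sales): 0, 4, -1, 1, -4; Σd² = 34
ρ = 1 − 6Σd² / [n(n²−1)] = 1 − 6×34 / (5×24) = 1 − 204/120 ≈ -0.7000

-0.7000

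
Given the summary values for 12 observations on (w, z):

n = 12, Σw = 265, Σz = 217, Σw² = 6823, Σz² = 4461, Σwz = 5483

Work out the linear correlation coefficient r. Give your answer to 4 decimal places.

0.9569

r = (nΣwz − ΣwΣz) / √[(nΣw² − (Σw)²)(nΣz² − (Σz)²)]
Numerator: 12×5483 − 265×217 = 8291
Denominator: √[(81876 − 70225)(53532 − 47089)] = √[11651 × 6443] = 8664.1441
r = 8291 / 8664.1441 ≈ 0.9569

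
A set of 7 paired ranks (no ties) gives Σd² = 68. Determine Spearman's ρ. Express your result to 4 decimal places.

-0.2143

ρ = 1 − 6Σd² / [n(n²−1)] = 1 − 6×68 / (7×48)
  = 1 − 408/336 = 1 − 1.21429 ≈ -0.2143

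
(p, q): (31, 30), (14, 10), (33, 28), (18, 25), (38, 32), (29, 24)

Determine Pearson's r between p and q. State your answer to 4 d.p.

0.8488

n = 6, Σp = 163, Σq = 149, Σp² = 4855, Σq² = 4009, Σpq = 4356
nΣpq − ΣpΣq = 26136 − 24287 = 1849
nΣp² − (Σp)² = 29130 − 26569 = 2561; nΣq² − (Σq)² = 24054 − 22201 = 1853
r = 1849 / √(2561 × 1853) = 1849 / 2178.4244 ≈ 0.8488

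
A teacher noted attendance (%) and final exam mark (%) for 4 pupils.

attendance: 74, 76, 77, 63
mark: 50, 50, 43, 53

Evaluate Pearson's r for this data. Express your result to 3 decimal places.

n = 4, Σx = 290, Σy = 196, Σx² = 21150, Σy² = 9658, Σxy = 14150
nΣxy − ΣxΣy = 56600 − 56840 = -240
nΣx² − (Σx)² = 84600 − 84100 = 500; nΣy² − (Σy)² = 38632 − 38416 = 216
r = -240 / √(500 × 216) = -240 / 328.6335 ≈ -0.730

-0.730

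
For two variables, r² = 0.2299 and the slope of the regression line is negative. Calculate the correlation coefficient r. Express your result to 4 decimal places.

-0.4795

|r| = √0.2299 = 0.4795
The association is negative, so r = −0.4795.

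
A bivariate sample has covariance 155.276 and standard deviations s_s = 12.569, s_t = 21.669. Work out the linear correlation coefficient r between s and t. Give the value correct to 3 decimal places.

0.570

r = Cov(s,t) / (s_s · s_t) = 155.276 / (12.569 × 21.669)
  = 155.276 / 272.3577 ≈ 0.570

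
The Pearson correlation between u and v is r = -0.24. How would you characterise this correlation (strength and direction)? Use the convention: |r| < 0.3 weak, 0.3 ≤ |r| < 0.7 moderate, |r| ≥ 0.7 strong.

weak negative

r = -0.24 < 0 so the relationship is negative.
|r| = 0.24, which falls in the weak range.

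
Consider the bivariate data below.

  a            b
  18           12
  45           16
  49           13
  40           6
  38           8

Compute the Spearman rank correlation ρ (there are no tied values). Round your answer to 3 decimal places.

0.500

Rank a: 1, 4, 5, 3, 2
Rank b: 3, 5, 4, 1, 2
d = rank(a) − rank(b): -2, -1, 1, 2, 0; Σd² = 10
ρ = 1 − 6Σd² / [n(n²−1)] = 1 − 6×10 / (5×24) = 1 − 60/120 ≈ 0.500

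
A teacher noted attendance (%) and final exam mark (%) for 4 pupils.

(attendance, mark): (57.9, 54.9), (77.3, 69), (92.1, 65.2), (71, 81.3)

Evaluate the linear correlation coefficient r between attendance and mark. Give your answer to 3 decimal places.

0.268

n = 4, Σx = 298.3, Σy = 270.4, Σx² = 22851.11, Σy² = 18635.74, Σxy = 20289.63
nΣxy − ΣxΣy = 81158.52 − 80660.32 = 498.2
nΣx² − (Σx)² = 91404.44 − 88982.89 = 2421.55; nΣy² − (Σy)² = 74542.96 − 73116.16 = 1426.8
r = 498.2 / √(2421.55 × 1426.8) = 498.2 / 1858.7812 ≈ 0.268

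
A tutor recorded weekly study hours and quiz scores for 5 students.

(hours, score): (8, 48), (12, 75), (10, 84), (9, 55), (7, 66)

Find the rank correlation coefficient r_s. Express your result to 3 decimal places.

Rank hours: 2, 5, 4, 3, 1
Rank score: 1, 4, 5, 2, 3
d = rank(hours) − rank(score): 1, 1, -1, 1, -2; Σd² = 8
ρ = 1 − 6Σd² / [n(n²−1)] = 1 − 6×8 / (5×24) = 1 − 48/120 ≈ 0.600

0.600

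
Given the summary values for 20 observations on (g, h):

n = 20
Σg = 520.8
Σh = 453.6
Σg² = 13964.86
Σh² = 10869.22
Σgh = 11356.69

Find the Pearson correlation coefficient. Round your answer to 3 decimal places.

-0.940

r = (nΣgh − ΣgΣh) / √[(nΣg² − (Σg)²)(nΣh² − (Σh)²)]
Numerator: 20×11356.69 − 520.8×453.6 = -9101.08
Denominator: √[(279297.2 − 271232.64)(217384.4 − 205752.96)] = √[8064.56 × 11631.44] = 9685.1663
r = -9101.08 / 9685.1663 ≈ -0.940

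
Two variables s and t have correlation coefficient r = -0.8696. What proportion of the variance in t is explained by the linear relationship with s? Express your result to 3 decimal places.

0.756

r² = (-0.8696)² = 0.756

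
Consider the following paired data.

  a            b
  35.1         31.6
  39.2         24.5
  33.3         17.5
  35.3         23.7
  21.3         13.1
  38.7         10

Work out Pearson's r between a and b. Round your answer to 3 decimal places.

n = 6, Σa = 202.9, Σb = 120.4, Σa² = 7075.01, Σb² = 2738.36, Σab = 4154.95
nΣab − ΣaΣb = 24929.7 − 24429.16 = 500.54
nΣa² − (Σa)² = 42450.06 − 41168.41 = 1281.65; nΣb² − (Σb)² = 16430.16 − 14496.16 = 1934
r = 500.54 / √(1281.65 × 1934) = 500.54 / 1574.3923 ≈ 0.318

0.318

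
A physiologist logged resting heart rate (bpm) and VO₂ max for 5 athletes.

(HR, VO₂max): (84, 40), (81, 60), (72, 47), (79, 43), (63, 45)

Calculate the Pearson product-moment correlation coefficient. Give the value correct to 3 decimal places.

n = 5, Σx = 379, Σy = 235, Σx² = 29011, Σy² = 11283, Σxy = 17836
nΣxy − ΣxΣy = 89180 − 89065 = 115
nΣx² − (Σx)² = 145055 − 143641 = 1414; nΣy² − (Σy)² = 56415 − 55225 = 1190
r = 115 / √(1414 × 1190) = 115 / 1297.1739 ≈ 0.089

0.089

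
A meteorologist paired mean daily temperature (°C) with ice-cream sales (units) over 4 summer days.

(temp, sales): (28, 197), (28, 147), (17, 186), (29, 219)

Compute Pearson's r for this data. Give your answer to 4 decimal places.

n = 4, Σx = 102, Σy = 749, Σx² = 2698, Σy² = 142975, Σxy = 19145
nΣxy − ΣxΣy = 76580 − 76398 = 182
nΣx² − (Σx)² = 10792 − 10404 = 388; nΣy² − (Σy)² = 571900 − 561001 = 10899
r = 182 / √(388 × 10899) = 182 / 2056.4075 ≈ 0.0885

0.0885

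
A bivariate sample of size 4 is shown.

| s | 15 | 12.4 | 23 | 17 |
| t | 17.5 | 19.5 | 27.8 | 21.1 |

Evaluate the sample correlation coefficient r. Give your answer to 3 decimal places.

n = 4, Σs = 67.4, Σt = 85.9, Σs² = 1196.76, Σt² = 1904.55, Σst = 1502.4
nΣst − ΣsΣt = 6009.6 − 5789.66 = 219.94
nΣs² − (Σs)² = 4787.04 − 4542.76 = 244.28; nΣt² − (Σt)² = 7618.2 − 7378.81 = 239.39
r = 219.94 / √(244.28 × 239.39) = 219.94 / 241.8226 ≈ 0.910

0.910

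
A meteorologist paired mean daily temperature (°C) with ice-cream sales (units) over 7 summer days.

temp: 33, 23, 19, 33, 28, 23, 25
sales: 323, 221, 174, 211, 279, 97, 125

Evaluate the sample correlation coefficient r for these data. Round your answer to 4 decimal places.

n = 7, Σx = 184, Σy = 1430, Σx² = 5006, Σy² = 330842, Σxy = 39179
nΣxy − ΣxΣy = 274253 − 263120 = 11133
nΣx² − (Σx)² = 35042 − 33856 = 1186; nΣy² − (Σy)² = 2315894 − 2044900 = 270994
r = 11133 / √(1186 × 270994) = 11133 / 17927.6012 ≈ 0.6210

0.6210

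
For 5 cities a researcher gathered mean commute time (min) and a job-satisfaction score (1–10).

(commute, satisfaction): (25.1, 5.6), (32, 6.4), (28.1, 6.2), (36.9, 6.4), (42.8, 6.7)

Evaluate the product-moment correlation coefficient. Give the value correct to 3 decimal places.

0.885

n = 5, Σx = 164.9, Σy = 31.3, Σx² = 5637.07, Σy² = 196.61, Σxy = 1042.5
nΣxy − ΣxΣy = 5212.5 − 5161.37 = 51.13
nΣx² − (Σx)² = 28185.35 − 27192.01 = 993.34; nΣy² − (Σy)² = 983.05 − 979.69 = 3.36
r = 51.13 / √(993.34 × 3.36) = 51.13 / 57.7722 ≈ 0.885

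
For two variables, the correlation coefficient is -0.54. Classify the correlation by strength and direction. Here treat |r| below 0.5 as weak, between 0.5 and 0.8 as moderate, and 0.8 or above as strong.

moderate negative

r = -0.54 < 0 so the relationship is negative.
|r| = 0.54, which falls in the moderate range.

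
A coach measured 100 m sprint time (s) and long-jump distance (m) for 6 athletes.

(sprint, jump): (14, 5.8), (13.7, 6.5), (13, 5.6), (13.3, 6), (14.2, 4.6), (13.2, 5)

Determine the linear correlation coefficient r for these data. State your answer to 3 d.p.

n = 6, Σx = 81.4, Σy = 33.5, Σx² = 1105.46, Σy² = 189.41, Σxy = 454.17
nΣxy − ΣxΣy = 2725.02 − 2726.9 = -1.88
nΣx² − (Σx)² = 6632.76 − 6625.96 = 6.8; nΣy² − (Σy)² = 1136.46 − 1122.25 = 14.21
r = -1.88 / √(6.8 × 14.21) = -1.88 / 9.8300 ≈ -0.191

-0.191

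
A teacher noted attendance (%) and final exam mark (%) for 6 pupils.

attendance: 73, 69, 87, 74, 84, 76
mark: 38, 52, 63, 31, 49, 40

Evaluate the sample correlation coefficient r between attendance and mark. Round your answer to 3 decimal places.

0.572

n = 6, Σx = 463, Σy = 273, Σx² = 35967, Σy² = 13079, Σxy = 21293
nΣxy − ΣxΣy = 127758 − 126399 = 1359
nΣx² − (Σx)² = 215802 − 214369 = 1433; nΣy² − (Σy)² = 78474 − 74529 = 3945
r = 1359 / √(1433 × 3945) = 1359 / 2377.6427 ≈ 0.572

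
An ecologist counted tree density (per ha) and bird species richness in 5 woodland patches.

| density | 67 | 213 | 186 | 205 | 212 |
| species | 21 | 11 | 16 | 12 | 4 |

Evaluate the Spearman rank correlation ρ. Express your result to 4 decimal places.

-0.9000

Rank density: 1, 5, 2, 3, 4
Rank species: 5, 2, 4, 3, 1
d = rank(density) − rank(species): -4, 3, -2, 0, 3; Σd² = 38
ρ = 1 − 6Σd² / [n(n²−1)] = 1 − 6×38 / (5×24) = 1 − 228/120 ≈ -0.9000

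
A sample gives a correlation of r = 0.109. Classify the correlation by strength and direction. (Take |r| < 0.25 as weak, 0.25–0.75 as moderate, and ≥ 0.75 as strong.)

weak positive

r = 0.109 > 0 so the relationship is positive.
|r| = 0.109, which falls in the weak range.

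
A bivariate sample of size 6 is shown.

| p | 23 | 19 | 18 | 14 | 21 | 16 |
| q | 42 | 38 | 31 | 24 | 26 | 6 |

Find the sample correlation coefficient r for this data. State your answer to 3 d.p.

n = 6, Σp = 111, Σq = 167, Σp² = 2107, Σq² = 5457, Σpq = 3224
nΣpq − ΣpΣq = 19344 − 18537 = 807
nΣp² − (Σp)² = 12642 − 12321 = 321; nΣq² − (Σq)² = 32742 − 27889 = 4853
r = 807 / √(321 × 4853) = 807 / 1248.1238 ≈ 0.647

0.647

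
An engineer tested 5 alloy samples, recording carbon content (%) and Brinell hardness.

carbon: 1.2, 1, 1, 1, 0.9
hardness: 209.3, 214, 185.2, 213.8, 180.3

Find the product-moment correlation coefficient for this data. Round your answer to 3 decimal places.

0.525

n = 5, Σx = 5.1, Σy = 1002.6, Σx² = 5.25, Σy² = 202120.06, Σxy = 1026.43
nΣxy − ΣxΣy = 5132.15 − 5113.26 = 18.89
nΣx² − (Σx)² = 26.25 − 26.01 = 0.24; nΣy² − (Σy)² = 1010600.3 − 1005206.76 = 5393.54
r = 18.89 / √(0.24 × 5393.54) = 18.89 / 35.9785 ≈ 0.525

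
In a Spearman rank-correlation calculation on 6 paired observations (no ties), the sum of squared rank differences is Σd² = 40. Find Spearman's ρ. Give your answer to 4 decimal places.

ρ = 1 − 6Σd² / [n(n²−1)] = 1 − 6×40 / (6×35)
  = 1 − 240/210 = 1 − 1.14286 ≈ -0.1429

-0.1429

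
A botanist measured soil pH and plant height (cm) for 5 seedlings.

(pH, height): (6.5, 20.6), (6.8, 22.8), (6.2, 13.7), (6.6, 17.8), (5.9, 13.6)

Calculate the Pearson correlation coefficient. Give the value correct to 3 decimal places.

n = 5, Σx = 32, Σy = 88.5, Σx² = 205.3, Σy² = 1633.69, Σxy = 571.6
nΣxy − ΣxΣy = 2858 − 2832 = 26
nΣx² − (Σx)² = 1026.5 − 1024 = 2.5; nΣy² − (Σy)² = 8168.45 − 7832.25 = 336.2
r = 26 / √(2.5 × 336.2) = 26 / 28.9914 ≈ 0.897

0.897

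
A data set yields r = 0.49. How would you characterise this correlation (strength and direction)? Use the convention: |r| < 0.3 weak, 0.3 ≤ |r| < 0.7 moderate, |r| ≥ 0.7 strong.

r = 0.49 > 0 so the relationship is positive.
|r| = 0.49, which falls in the moderate range.

moderate positive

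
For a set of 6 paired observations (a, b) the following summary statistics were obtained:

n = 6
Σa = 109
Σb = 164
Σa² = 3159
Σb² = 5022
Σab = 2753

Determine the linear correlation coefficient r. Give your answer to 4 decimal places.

-0.2839

r = (nΣab − ΣaΣb) / √[(nΣa² − (Σa)²)(nΣb² − (Σb)²)]
Numerator: 6×2753 − 109×164 = -1358
Denominator: √[(18954 − 11881)(30132 − 26896)] = √[7073 × 3236] = 4784.1643
r = -1358 / 4784.1643 ≈ -0.2839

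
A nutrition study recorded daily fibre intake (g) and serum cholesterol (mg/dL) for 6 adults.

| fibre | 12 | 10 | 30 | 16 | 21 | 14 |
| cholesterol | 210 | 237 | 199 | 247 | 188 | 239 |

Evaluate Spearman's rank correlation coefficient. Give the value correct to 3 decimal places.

Rank fibre: 2, 1, 6, 4, 5, 3
Rank cholesterol: 3, 4, 2, 6, 1, 5
d = rank(fibre) − rank(cholesterol): -1, -3, 4, -2, 4, -2; Σd² = 50
ρ = 1 − 6Σd² / [n(n²−1)] = 1 − 6×50 / (6×35) = 1 − 300/210 ≈ -0.429

-0.429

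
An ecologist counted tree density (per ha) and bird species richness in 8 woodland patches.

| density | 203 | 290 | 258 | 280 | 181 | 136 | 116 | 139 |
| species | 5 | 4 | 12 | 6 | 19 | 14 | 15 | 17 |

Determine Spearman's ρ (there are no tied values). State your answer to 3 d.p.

-0.714

Rank density: 5, 8, 6, 7, 4, 2, 1, 3
Rank species: 2, 1, 4, 3, 8, 5, 6, 7
d = rank(density) − rank(species): 3, 7, 2, 4, -4, -3, -5, -4; Σd² = 144
ρ = 1 − 6Σd² / [n(n²−1)] = 1 − 6×144 / (8×63) = 1 − 864/504 ≈ -0.714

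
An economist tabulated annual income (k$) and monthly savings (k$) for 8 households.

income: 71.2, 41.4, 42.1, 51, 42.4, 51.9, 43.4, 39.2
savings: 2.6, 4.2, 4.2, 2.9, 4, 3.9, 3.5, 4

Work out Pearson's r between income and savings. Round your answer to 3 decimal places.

n = 8, Σx = 382.6, Σy = 29.3, Σx² = 19068.38, Σy² = 109.91, Σxy = 1364.43
nΣxy − ΣxΣy = 10915.44 − 11210.18 = -294.74
nΣx² − (Σx)² = 152547.04 − 146382.76 = 6164.28; nΣy² − (Σy)² = 879.28 − 858.49 = 20.79
r = -294.74 / √(6164.28 × 20.79) = -294.74 / 357.9880 ≈ -0.823

-0.823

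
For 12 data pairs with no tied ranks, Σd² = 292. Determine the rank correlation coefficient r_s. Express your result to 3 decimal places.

ρ = 1 − 6Σd² / [n(n²−1)] = 1 − 6×292 / (12×143)
  = 1 − 1752/1716 = 1 − 1.0210 ≈ -0.021

-0.021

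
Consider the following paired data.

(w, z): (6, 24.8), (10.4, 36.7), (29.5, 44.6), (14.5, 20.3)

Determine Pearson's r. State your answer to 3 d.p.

0.683

n = 4, Σw = 60.4, Σz = 126.4, Σw² = 1224.66, Σz² = 4363.18, Σwz = 2140.53
nΣwz − ΣwΣz = 8562.12 − 7634.56 = 927.56
nΣw² − (Σw)² = 4898.64 − 3648.16 = 1250.48; nΣz² − (Σz)² = 17452.72 − 15976.96 = 1475.76
r = 927.56 / √(1250.48 × 1475.76) = 927.56 / 1358.4581 ≈ 0.683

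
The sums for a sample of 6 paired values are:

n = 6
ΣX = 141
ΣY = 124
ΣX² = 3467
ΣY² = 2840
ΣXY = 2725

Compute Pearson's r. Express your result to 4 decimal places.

-0.9160

r = (nΣXY − ΣXΣY) / √[(nΣX² − (ΣX)²)(nΣY² − (ΣY)²)]
Numerator: 6×2725 − 141×124 = -1134
Denominator: √[(20802 − 19881)(17040 − 15376)] = √[921 × 1664] = 1237.9596
r = -1134 / 1237.9596 ≈ -0.9160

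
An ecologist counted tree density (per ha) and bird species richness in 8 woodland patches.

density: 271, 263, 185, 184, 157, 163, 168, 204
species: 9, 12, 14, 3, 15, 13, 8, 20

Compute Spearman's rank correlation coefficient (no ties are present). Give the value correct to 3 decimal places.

-0.119

Rank density: 8, 7, 5, 4, 1, 2, 3, 6
Rank species: 3, 4, 6, 1, 7, 5, 2, 8
d = rank(density) − rank(species): 5, 3, -1, 3, -6, -3, 1, -2; Σd² = 94
ρ = 1 − 6Σd² / [n(n²−1)] = 1 − 6×94 / (8×63) = 1 − 564/504 ≈ -0.119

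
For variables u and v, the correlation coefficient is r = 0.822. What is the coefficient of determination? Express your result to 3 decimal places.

r² = (0.822)² = 0.676

0.676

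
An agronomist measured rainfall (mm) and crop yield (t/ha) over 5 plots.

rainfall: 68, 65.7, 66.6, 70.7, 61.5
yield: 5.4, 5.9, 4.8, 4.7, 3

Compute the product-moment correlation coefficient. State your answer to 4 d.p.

n = 5, Σx = 332.5, Σy = 23.8, Σx² = 22156.79, Σy² = 118.1, Σxy = 1591.3
nΣxy − ΣxΣy = 7956.5 − 7913.5 = 43
nΣx² − (Σx)² = 110783.95 − 110556.25 = 227.7; nΣy² − (Σy)² = 590.5 − 566.44 = 24.06
r = 43 / √(227.7 × 24.06) = 43 / 74.0166 ≈ 0.5810

0.5810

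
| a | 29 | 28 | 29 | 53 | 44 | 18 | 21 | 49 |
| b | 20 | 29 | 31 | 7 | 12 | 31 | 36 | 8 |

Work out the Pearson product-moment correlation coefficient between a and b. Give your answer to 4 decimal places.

-0.9454

n = 8, Σa = 271, Σb = 174, Σa² = 10377, Σb² = 4716, Σab = 4896
nΣab − ΣaΣb = 39168 − 47154 = -7986
nΣa² − (Σa)² = 83016 − 73441 = 9575; nΣb² − (Σb)² = 37728 − 30276 = 7452
r = -7986 / √(9575 × 7452) = -7986 / 8447.0646 ≈ -0.9454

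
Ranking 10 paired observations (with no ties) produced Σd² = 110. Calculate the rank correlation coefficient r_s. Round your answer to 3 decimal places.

ρ = 1 − 6Σd² / [n(n²−1)] = 1 − 6×110 / (10×99)
  = 1 − 660/990 = 1 − 0.6667 ≈ 0.333

0.333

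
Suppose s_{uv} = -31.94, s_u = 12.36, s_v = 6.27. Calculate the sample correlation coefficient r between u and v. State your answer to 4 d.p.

r = Cov(u,v) / (s_u · s_v) = -31.94 / (12.36 × 6.27)
  = -31.94 / 77.4972 ≈ -0.4121

-0.4121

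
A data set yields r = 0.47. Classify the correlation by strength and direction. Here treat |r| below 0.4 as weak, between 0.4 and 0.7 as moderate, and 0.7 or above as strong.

moderate positive

r = 0.47 > 0 so the relationship is positive.
|r| = 0.47, which falls in the moderate range.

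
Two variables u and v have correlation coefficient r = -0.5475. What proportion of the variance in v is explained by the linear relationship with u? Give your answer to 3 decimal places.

r² = (-0.5475)² = 0.300

0.300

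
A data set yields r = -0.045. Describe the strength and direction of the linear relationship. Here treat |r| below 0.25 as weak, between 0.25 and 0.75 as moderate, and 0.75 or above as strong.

r = -0.045 < 0 so the relationship is negative.
|r| = 0.045, which falls in the weak range.

weak negative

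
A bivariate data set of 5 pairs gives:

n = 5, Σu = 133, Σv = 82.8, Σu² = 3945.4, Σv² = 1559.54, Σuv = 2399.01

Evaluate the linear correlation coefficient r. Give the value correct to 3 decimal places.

0.709

r = (nΣuv − ΣuΣv) / √[(nΣu² − (Σu)²)(nΣv² − (Σv)²)]
Numerator: 5×2399.01 − 133×82.8 = 982.65
Denominator: √[(19727 − 17689)(7797.7 − 6855.84)] = √[2038 × 941.86] = 1385.4641
r = 982.65 / 1385.4641 ≈ 0.709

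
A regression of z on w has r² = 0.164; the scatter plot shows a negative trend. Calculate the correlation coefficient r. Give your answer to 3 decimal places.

-0.405

|r| = √0.164 = 0.405
The association is negative, so r = −0.405.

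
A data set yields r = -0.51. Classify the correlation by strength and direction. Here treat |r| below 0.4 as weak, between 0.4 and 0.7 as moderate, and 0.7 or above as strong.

moderate negative

r = -0.51 < 0 so the relationship is negative.
|r| = 0.51, which falls in the moderate range.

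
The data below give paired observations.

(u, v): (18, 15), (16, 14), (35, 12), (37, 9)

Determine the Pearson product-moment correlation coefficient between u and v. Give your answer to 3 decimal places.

n = 4, Σu = 106, Σv = 50, Σu² = 3174, Σv² = 646, Σuv = 1247
nΣuv − ΣuΣv = 4988 − 5300 = -312
nΣu² − (Σu)² = 12696 − 11236 = 1460; nΣv² − (Σv)² = 2584 − 2500 = 84
r = -312 / √(1460 × 84) = -312 / 350.1999 ≈ -0.891

-0.891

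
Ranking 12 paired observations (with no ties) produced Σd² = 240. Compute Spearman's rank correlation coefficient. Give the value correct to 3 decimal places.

ρ = 1 − 6Σd² / [n(n²−1)] = 1 − 6×240 / (12×143)
  = 1 − 1440/1716 = 1 − 0.8392 ≈ 0.161

0.161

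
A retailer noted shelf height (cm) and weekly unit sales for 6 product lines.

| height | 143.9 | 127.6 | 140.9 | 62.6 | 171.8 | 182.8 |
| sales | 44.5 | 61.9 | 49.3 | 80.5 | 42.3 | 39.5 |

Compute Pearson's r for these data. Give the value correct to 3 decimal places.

n = 6, Σx = 829.6, Σy = 318, Σx² = 123691.62, Σy² = 18072.14, Σxy = 40775.4
nΣxy − ΣxΣy = 244652.4 − 263812.8 = -19160.4
nΣx² − (Σx)² = 742149.72 − 688236.16 = 53913.56; nΣy² − (Σy)² = 108432.84 − 101124 = 7308.84
r = -19160.4 / √(53913.56 × 7308.84) = -19160.4 / 19850.5814 ≈ -0.965

-0.965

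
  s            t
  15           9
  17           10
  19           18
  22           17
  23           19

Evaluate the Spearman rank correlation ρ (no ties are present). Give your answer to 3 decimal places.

Rank s: 1, 2, 3, 4, 5
Rank t: 1, 2, 4, 3, 5
d = rank(s) − rank(t): 0, 0, -1, 1, 0; Σd² = 2
ρ = 1 − 6Σd² / [n(n²−1)] = 1 − 6×2 / (5×24) = 1 − 12/120 ≈ 0.900

0.900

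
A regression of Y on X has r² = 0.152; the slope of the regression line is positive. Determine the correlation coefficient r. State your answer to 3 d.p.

|r| = √0.152 = 0.390
The association is positive, so r = 0.390.

0.390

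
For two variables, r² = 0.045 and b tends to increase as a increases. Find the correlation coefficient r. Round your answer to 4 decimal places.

0.2121

|r| = √0.045 = 0.2121
The association is positive, so r = 0.2121.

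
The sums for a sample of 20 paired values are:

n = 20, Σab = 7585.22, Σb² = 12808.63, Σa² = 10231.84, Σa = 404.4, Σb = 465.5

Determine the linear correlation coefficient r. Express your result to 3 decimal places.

r = (nΣab − ΣaΣb) / √[(nΣa² − (Σa)²)(nΣb² − (Σb)²)]
Numerator: 20×7585.22 − 404.4×465.5 = -36543.8
Denominator: √[(204636.8 − 163539.36)(256172.6 − 216690.25)] = √[41097.44 × 39482.35] = 40281.8012
r = -36543.8 / 40281.8012 ≈ -0.907

-0.907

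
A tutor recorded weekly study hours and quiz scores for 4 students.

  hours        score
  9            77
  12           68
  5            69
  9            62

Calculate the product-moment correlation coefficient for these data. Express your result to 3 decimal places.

n = 4, Σx = 35, Σy = 276, Σx² = 331, Σy² = 19158, Σxy = 2412
nΣxy − ΣxΣy = 9648 − 9660 = -12
nΣx² − (Σx)² = 1324 − 1225 = 99; nΣy² − (Σy)² = 76632 − 76176 = 456
r = -12 / √(99 × 456) = -12 / 212.4712 ≈ -0.056

-0.056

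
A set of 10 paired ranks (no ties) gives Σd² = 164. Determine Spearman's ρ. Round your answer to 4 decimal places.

0.0061

ρ = 1 − 6Σd² / [n(n²−1)] = 1 − 6×164 / (10×99)
  = 1 − 984/990 = 1 − 0.99394 ≈ 0.0061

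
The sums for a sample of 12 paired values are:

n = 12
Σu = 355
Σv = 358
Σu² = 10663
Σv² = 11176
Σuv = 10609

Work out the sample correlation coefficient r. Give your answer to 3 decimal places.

r = (nΣuv − ΣuΣv) / √[(nΣu² − (Σu)²)(nΣv² − (Σv)²)]
Numerator: 12×10609 − 355×358 = 218
Denominator: √[(127956 − 126025)(134112 − 128164)] = √[1931 × 5948] = 3389.0394
r = 218 / 3389.0394 ≈ 0.064

0.064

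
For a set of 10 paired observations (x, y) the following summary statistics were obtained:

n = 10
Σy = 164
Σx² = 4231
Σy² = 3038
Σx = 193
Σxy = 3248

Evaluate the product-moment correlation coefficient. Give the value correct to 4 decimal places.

r = (nΣxy − ΣxΣy) / √[(nΣx² − (Σx)²)(nΣy² − (Σy)²)]
Numerator: 10×3248 − 193×164 = 828
Denominator: √[(42310 − 37249)(30380 − 26896)] = √[5061 × 3484] = 4199.1099
r = 828 / 4199.1099 ≈ 0.1972

0.1972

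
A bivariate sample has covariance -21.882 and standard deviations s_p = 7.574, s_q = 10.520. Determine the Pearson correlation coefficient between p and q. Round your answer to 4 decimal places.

r = Cov(p,q) / (s_p · s_q) = -21.882 / (7.574 × 10.520)
  = -21.882 / 79.6785 ≈ -0.2746

-0.2746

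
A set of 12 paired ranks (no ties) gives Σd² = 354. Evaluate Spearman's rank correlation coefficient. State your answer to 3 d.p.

ρ = 1 − 6Σd² / [n(n²−1)] = 1 − 6×354 / (12×143)
  = 1 − 2124/1716 = 1 − 1.2378 ≈ -0.238

-0.238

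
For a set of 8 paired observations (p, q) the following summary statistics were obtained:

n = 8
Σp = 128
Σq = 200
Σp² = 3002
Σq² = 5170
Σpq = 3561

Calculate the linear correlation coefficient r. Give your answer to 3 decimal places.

0.896

r = (nΣpq − ΣpΣq) / √[(nΣp² − (Σp)²)(nΣq² − (Σq)²)]
Numerator: 8×3561 − 128×200 = 2888
Denominator: √[(24016 − 16384)(41360 − 40000)] = √[7632 × 1360] = 3221.7262
r = 2888 / 3221.7262 ≈ 0.896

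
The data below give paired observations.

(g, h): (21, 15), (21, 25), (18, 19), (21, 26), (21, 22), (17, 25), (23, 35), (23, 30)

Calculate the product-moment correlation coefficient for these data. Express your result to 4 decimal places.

n = 8, Σg = 165, Σh = 197, Σg² = 3435, Σh² = 5121, Σgh = 4110
nΣgh − ΣgΣh = 32880 − 32505 = 375
nΣg² − (Σg)² = 27480 − 27225 = 255; nΣh² − (Σh)² = 40968 − 38809 = 2159
r = 375 / √(255 × 2159) = 375 / 741.9872 ≈ 0.5054

0.5054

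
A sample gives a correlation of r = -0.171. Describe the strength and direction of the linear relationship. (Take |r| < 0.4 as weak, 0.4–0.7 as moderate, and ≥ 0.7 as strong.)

r = -0.171 < 0 so the relationship is negative.
|r| = 0.171, which falls in the weak range.

weak negative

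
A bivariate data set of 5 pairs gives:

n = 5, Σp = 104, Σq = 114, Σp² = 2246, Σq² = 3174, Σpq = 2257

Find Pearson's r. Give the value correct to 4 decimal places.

r = (nΣpq − ΣpΣq) / √[(nΣp² − (Σp)²)(nΣq² − (Σq)²)]
Numerator: 5×2257 − 104×114 = -571
Denominator: √[(11230 − 10816)(15870 − 12996)] = √[414 × 2874] = 1090.7960
r = -571 / 1090.7960 ≈ -0.5235

-0.5235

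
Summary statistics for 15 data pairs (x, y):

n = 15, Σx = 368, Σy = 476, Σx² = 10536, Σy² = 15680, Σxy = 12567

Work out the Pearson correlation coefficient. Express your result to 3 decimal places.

0.955

r = (nΣxy − ΣxΣy) / √[(nΣx² − (Σx)²)(nΣy² − (Σy)²)]
Numerator: 15×12567 − 368×476 = 13337
Denominator: √[(158040 − 135424)(235200 − 226576)] = √[22616 × 8624] = 13965.6859
r = 13337 / 13965.6859 ≈ 0.955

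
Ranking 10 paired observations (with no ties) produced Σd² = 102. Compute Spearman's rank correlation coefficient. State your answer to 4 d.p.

0.3818

ρ = 1 − 6Σd² / [n(n²−1)] = 1 − 6×102 / (10×99)
  = 1 − 612/990 = 1 − 0.61818 ≈ 0.3818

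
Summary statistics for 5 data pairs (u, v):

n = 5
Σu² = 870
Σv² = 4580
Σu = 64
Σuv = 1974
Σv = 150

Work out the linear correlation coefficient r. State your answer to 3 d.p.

r = (nΣuv − ΣuΣv) / √[(nΣu² − (Σu)²)(nΣv² − (Σv)²)]
Numerator: 5×1974 − 64×150 = 270
Denominator: √[(4350 − 4096)(22900 − 22500)] = √[254 × 400] = 318.7475
r = 270 / 318.7475 ≈ 0.847

0.847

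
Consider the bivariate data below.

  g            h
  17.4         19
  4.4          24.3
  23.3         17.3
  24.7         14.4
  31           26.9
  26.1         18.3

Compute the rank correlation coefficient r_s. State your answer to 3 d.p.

0.029

Rank g: 2, 1, 3, 4, 6, 5
Rank h: 4, 5, 2, 1, 6, 3
d = rank(g) − rank(h): -2, -4, 1, 3, 0, 2; Σd² = 34
ρ = 1 − 6Σd² / [n(n²−1)] = 1 − 6×34 / (6×35) = 1 − 204/210 ≈ 0.029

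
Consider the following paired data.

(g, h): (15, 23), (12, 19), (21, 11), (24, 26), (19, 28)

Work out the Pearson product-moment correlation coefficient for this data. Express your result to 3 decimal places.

n = 5, Σg = 91, Σh = 107, Σg² = 1747, Σh² = 2471, Σgh = 1960
nΣgh − ΣgΣh = 9800 − 9737 = 63
nΣg² − (Σg)² = 8735 − 8281 = 454; nΣh² − (Σh)² = 12355 − 11449 = 906
r = 63 / √(454 × 906) = 63 / 641.3455 ≈ 0.098

0.098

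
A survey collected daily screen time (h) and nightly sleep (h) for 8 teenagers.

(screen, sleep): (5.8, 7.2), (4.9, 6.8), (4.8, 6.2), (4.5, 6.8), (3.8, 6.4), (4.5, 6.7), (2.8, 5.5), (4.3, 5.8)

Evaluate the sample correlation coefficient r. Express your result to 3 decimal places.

n = 8, Σx = 35.4, Σy = 51.4, Σx² = 161.96, Σy² = 332.5, Σxy = 230.25
nΣxy − ΣxΣy = 1842 − 1819.56 = 22.44
nΣx² − (Σx)² = 1295.68 − 1253.16 = 42.52; nΣy² − (Σy)² = 2660 − 2641.96 = 18.04
r = 22.44 / √(42.52 × 18.04) = 22.44 / 27.6959 ≈ 0.810

0.810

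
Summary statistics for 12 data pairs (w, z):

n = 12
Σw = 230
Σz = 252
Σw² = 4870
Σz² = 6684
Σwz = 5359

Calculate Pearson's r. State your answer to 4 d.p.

r = (nΣwz − ΣwΣz) / √[(nΣw² − (Σw)²)(nΣz² − (Σz)²)]
Numerator: 12×5359 − 230×252 = 6348
Denominator: √[(58440 − 52900)(80208 − 63504)] = √[5540 × 16704] = 9619.7796
r = 6348 / 9619.7796 ≈ 0.6599

0.6599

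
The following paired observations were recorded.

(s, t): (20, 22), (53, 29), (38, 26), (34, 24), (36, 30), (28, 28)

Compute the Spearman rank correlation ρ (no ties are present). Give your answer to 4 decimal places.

0.6000

Rank s: 1, 6, 5, 3, 4, 2
Rank t: 1, 5, 3, 2, 6, 4
d = rank(s) − rank(t): 0, 1, 2, 1, -2, -2; Σd² = 14
ρ = 1 − 6Σd² / [n(n²−1)] = 1 − 6×14 / (6×35) = 1 − 84/210 ≈ 0.6000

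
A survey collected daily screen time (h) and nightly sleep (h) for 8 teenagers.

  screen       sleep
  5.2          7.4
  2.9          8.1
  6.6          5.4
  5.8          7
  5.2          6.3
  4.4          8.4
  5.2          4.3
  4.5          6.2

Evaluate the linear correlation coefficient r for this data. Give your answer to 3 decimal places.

-0.569

n = 8, Σx = 39.8, Σy = 53.1, Σx² = 206.34, Σy² = 365.71, Σxy = 258.19
nΣxy − ΣxΣy = 2065.52 − 2113.38 = -47.86
nΣx² − (Σx)² = 1650.72 − 1584.04 = 66.68; nΣy² − (Σy)² = 2925.68 − 2819.61 = 106.07
r = -47.86 / √(66.68 × 106.07) = -47.86 / 84.0996 ≈ -0.569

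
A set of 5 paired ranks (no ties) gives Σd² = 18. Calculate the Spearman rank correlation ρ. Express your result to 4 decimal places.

ρ = 1 − 6Σd² / [n(n²−1)] = 1 − 6×18 / (5×24)
  = 1 − 108/120 = 1 − 0.90000 ≈ 0.1000

0.1000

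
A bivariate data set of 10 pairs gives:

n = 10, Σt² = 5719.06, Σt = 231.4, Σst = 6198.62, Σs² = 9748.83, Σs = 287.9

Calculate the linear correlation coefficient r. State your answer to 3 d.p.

r = (nΣst − ΣsΣt) / √[(nΣs² − (Σs)²)(nΣt² − (Σt)²)]
Numerator: 10×6198.62 − 287.9×231.4 = -4633.86
Denominator: √[(97488.3 − 82886.41)(57190.6 − 53545.96)] = √[14601.89 × 3644.64] = 7295.1102
r = -4633.86 / 7295.1102 ≈ -0.635

-0.635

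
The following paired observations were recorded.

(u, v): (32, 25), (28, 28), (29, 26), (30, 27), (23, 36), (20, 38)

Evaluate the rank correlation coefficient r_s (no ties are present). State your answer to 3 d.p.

Rank u: 6, 3, 4, 5, 2, 1
Rank v: 1, 4, 2, 3, 5, 6
d = rank(u) − rank(v): 5, -1, 2, 2, -3, -5; Σd² = 68
ρ = 1 − 6Σd² / [n(n²−1)] = 1 − 6×68 / (6×35) = 1 − 408/210 ≈ -0.943

-0.943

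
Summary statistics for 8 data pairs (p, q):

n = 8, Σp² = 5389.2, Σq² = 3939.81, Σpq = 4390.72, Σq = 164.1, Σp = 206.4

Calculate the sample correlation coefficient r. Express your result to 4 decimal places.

0.8185

r = (nΣpq − ΣpΣq) / √[(nΣp² − (Σp)²)(nΣq² − (Σq)²)]
Numerator: 8×4390.72 − 206.4×164.1 = 1255.52
Denominator: √[(43113.6 − 42600.96)(31518.48 − 26928.81)] = √[512.64 × 4589.67] = 1533.8997
r = 1255.52 / 1533.8997 ≈ 0.8185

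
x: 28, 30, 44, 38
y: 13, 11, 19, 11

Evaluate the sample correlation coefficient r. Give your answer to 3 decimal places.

n = 4, Σx = 140, Σy = 54, Σx² = 5064, Σy² = 772, Σxy = 1948
nΣxy − ΣxΣy = 7792 − 7560 = 232
nΣx² − (Σx)² = 20256 − 19600 = 656; nΣy² − (Σy)² = 3088 − 2916 = 172
r = 232 / √(656 × 172) = 232 / 335.9047 ≈ 0.691

0.691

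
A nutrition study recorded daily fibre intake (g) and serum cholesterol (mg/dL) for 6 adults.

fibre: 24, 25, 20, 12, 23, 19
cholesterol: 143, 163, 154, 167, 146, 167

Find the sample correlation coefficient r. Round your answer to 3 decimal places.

-0.586

n = 6, Σx = 123, Σy = 940, Σx² = 2635, Σy² = 147828, Σxy = 19122
nΣxy − ΣxΣy = 114732 − 115620 = -888
nΣx² − (Σx)² = 15810 − 15129 = 681; nΣy² − (Σy)² = 886968 − 883600 = 3368
r = -888 / √(681 × 3368) = -888 / 1514.4662 ≈ -0.586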